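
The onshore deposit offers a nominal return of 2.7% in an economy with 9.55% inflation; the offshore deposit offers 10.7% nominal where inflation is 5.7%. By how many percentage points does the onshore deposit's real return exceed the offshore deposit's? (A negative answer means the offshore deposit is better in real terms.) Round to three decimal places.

The onshore deposit real return: 1.027/1.0955 − 1 = -6.2529%.
The offshore deposit real return: 1.107/1.057 − 1 = 4.7304%.
Difference: -6.2529 − 4.7304 = -10.9833 pp.

-10.983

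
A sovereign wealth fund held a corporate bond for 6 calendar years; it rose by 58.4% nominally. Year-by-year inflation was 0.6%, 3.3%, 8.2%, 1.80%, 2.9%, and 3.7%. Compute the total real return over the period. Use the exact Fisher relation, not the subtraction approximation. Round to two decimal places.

Cumulative inflation factor: 1.006 × 1.033 × 1.082 × 1.0180 × 1.029 × 1.037 ≈ 1.22143.
Nominal growth factor: 1.58400. Real growth factor = 1.58400 / 1.22143 ≈ 1.29684.
Total real return ≈ 29.6844%.

29.68%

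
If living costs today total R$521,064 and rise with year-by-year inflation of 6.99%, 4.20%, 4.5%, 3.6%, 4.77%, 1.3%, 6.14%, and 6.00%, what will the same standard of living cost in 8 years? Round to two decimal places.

R$750,947.13

Cumulative price-level factor: 1.0699 × 1.0420 × 1.045 × 1.036 × 1.0477 × 1.013 × 1.0614 × 1.0600 ≈ 1.4411802111.
Multiplying R$521,064 by the price-level factor gives the future nominal sum.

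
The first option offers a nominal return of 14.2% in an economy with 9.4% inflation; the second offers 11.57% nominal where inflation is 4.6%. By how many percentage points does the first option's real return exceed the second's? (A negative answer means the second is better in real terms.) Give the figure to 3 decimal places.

-2.276

The first option real return: 1.142/1.094 − 1 = 4.3876%.
The second real return: 1.1157/1.046 − 1 = 6.6635%.
Difference: 4.3876 − 6.6635 = -2.2759 pp.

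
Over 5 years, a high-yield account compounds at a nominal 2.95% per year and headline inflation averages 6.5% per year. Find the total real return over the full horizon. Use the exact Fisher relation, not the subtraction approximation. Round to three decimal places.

-15.592%

The annual real rate is (1+2.95%)/(1+6.5%) − 1 = -3.3333%.
Compounded over 5 years: (1 + -0.033333)^5 − 1 ≈ -0.15592.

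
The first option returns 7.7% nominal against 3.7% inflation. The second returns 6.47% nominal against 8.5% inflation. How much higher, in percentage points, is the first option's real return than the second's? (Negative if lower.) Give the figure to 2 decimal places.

The first option real return: 1.077/1.037 − 1 = 3.857%.
The second real return: 1.0647/1.085 − 1 = -1.871%.
Difference: 3.857 − (-1.871) = 5.728 pp.

5.73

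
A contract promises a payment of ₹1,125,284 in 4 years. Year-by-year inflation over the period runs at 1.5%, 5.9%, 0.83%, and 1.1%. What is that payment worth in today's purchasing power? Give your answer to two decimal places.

Price-level factor over 4 years: 1.015 × 1.059 × 1.0083 × 1.011 ≈ 1.0957284175.
Purchasing power today: ₹1,125,284 divided by that factor.

₹1,026,973.46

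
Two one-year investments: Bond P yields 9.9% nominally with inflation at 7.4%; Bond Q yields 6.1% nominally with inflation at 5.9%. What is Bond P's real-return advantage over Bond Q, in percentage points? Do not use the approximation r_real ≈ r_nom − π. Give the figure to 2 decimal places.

2.14

Bond P real return: 1.099/1.074 − 1 = 2.328%.
Bond Q real return: 1.061/1.059 − 1 = 0.189%.
Difference: 2.328 − 0.189 = 2.139 pp.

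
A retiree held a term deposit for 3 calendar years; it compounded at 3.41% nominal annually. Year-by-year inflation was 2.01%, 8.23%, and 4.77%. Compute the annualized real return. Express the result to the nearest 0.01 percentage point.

-1.49%

Cumulative inflation factor: 1.0201 × 1.0823 × 1.0477 ≈ 1.15672.
Nominal growth factor: 1.10583. Real growth factor = 1.10583 / 1.15672 ≈ 0.95601.
Annualized: 0.95601^(1/3) − 1 ≈ -0.01489.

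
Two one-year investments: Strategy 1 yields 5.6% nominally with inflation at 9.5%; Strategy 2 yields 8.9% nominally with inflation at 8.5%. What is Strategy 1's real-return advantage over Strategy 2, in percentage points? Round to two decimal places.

Strategy 1 real return: 1.056/1.095 − 1 = -3.562%.
Strategy 2 real return: 1.089/1.085 − 1 = 0.369%.
Difference: -3.562 − 0.369 = -3.931 pp.

-3.93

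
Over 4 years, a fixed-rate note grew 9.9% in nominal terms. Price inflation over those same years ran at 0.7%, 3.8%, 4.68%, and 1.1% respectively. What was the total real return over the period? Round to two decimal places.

-0.65%

Cumulative inflation factor: 1.007 × 1.038 × 1.0468 × 1.011 ≈ 1.10622.
Nominal growth factor: 1.09900. Real growth factor = 1.09900 / 1.10622 ≈ 0.99347.
Total real return ≈ -0.6527%.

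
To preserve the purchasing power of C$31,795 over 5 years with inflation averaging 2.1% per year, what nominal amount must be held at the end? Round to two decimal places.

Cumulative price-level factor: (1+2.1%)^5 ≈ 1.1095035865.
Multiplying C$31,795 by the price-level factor gives the future nominal sum.

C$35,276.67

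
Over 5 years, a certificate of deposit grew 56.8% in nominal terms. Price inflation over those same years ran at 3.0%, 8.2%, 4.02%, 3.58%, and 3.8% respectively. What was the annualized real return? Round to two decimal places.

4.70%

Cumulative inflation factor: 1.030 × 1.082 × 1.0402 × 1.0358 × 1.038 ≈ 1.24639.
Nominal growth factor: 1.56800. Real growth factor = 1.56800 / 1.24639 ≈ 1.25803.
Annualized: 1.25803^(1/5) − 1 ≈ 0.04698.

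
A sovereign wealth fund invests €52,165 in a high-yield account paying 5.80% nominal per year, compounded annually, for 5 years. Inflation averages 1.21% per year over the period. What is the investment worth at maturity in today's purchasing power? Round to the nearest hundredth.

€65,116.41

Nominal value at maturity: €52,165 × (1 + 5.80%)^5 ≈ €69,152.45.
Price-level factor over 5 years: (1 + 1.21%)^5 ≈ 1.0619819230.
Dividing the nominal maturity value by the price-level factor gives the value in today's money.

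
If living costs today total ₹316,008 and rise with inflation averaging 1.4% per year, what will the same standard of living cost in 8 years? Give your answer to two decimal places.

₹353,184.57

Cumulative price-level factor: (1+1.4%)^8 ≈ 1.1176443834.
Multiplying ₹316,008 by the price-level factor gives the future nominal sum.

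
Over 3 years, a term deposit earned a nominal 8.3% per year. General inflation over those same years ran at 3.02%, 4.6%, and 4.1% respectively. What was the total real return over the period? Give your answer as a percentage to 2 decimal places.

Cumulative inflation factor: 1.0302 × 1.046 × 1.041 ≈ 1.12177.
Nominal growth factor: 1.27024. Real growth factor = 1.27024 / 1.12177 ≈ 1.13235.
Total real return ≈ 13.2352%.

13.24%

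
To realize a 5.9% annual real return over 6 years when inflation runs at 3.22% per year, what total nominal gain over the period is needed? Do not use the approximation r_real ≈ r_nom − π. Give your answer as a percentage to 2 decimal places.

70.59%

Required annual nominal rate: (1+5.9%)(1+3.22%) − 1 = 9.30998%.
Cumulative over 6 years: (1 + 0.0930998)^6 − 1 ≈ 0.70592.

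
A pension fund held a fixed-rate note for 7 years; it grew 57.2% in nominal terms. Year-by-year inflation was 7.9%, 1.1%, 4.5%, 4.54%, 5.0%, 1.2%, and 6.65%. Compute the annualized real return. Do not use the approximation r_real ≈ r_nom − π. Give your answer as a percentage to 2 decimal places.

Cumulative inflation factor: 1.079 × 1.011 × 1.045 × 1.0454 × 1.050 × 1.012 × 1.0665 ≈ 1.35052.
Nominal growth factor: 1.57200. Real growth factor = 1.57200 / 1.35052 ≈ 1.16399.
Annualized: 1.16399^(1/7) − 1 ≈ 0.02193.

2.19%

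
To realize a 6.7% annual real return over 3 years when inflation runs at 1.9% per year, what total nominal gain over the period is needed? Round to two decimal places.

Required annual nominal rate: (1+6.7%)(1+1.9%) − 1 = 8.7273%.
Cumulative over 3 years: (1 + 0.087273)^3 − 1 ≈ 0.28533.

28.53%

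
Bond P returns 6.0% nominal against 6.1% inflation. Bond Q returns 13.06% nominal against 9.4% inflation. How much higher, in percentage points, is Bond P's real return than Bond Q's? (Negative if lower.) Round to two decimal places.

Bond P real return: 1.060/1.061 − 1 = -0.094%.
Bond Q real return: 1.1306/1.094 − 1 = 3.346%.
Difference: -0.094 − 3.346 = -3.440 pp.

-3.44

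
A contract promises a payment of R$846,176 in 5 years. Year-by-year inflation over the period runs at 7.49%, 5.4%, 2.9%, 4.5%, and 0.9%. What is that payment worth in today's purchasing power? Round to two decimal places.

Price-level factor over 5 years: 1.0749 × 1.054 × 1.029 × 1.045 × 1.009 ≈ 1.2292253420.
Purchasing power today: R$846,176 divided by that factor.

R$688,381.51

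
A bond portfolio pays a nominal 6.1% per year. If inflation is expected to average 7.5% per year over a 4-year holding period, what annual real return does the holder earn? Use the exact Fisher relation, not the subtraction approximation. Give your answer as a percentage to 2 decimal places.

With constant rates the annual real return is the same each year: (1+6.1%)/(1+7.5%) − 1 = -0.01302.

-1.30%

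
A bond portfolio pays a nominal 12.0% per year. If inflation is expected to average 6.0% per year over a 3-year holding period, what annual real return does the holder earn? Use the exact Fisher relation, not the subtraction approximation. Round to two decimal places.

With constant rates the annual real return is the same each year: (1+12.0%)/(1+6.0%) − 1 = 0.05660.

5.66%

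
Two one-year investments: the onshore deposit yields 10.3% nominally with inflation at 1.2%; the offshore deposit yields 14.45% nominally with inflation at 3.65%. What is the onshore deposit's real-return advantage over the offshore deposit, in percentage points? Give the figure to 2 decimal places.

The onshore deposit real return: 1.103/1.012 − 1 = 8.992%.
The offshore deposit real return: 1.1445/1.0365 − 1 = 10.420%.
Difference: 8.992 − 10.420 = -1.428 pp.

-1.43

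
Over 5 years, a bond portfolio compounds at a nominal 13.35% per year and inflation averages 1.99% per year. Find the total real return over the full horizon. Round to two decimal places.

The annual real rate is (1+13.35%)/(1+1.99%) − 1 = 11.1383%.
Compounded over 5 years: (1 + 0.111383)^5 − 1 ≈ 0.69559.

69.56%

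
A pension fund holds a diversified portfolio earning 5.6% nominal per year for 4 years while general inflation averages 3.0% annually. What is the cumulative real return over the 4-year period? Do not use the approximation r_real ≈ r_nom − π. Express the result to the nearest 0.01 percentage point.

The annual real rate is (1+5.6%)/(1+3.0%) − 1 = 2.5243%.
Compounded over 4 years: (1 + 0.025243)^4 − 1 ≈ 0.10486.

10.49%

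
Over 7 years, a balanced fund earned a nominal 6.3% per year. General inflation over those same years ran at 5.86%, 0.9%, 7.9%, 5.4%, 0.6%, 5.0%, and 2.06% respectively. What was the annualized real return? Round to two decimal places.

2.28%

Cumulative inflation factor: 1.0586 × 1.009 × 1.079 × 1.054 × 1.006 × 1.050 × 1.0206 ≈ 1.30957.
Nominal growth factor: 1.53367. Real growth factor = 1.53367 / 1.30957 ≈ 1.17113.
Annualized: 1.17113^(1/7) − 1 ≈ 0.02282.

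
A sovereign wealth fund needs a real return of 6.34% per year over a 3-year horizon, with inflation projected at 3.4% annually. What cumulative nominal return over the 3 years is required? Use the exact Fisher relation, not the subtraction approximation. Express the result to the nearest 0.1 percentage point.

Required annual nominal rate: (1+6.34%)(1+3.4%) − 1 = 9.95556%.
Cumulative over 3 years: (1 + 0.0995556)^3 − 1 ≈ 0.32939.

32.9%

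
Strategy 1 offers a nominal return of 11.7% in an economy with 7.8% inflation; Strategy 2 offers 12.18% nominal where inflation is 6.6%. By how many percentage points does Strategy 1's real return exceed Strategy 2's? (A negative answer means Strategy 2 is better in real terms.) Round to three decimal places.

Strategy 1 real return: 1.117/1.078 − 1 = 3.6178%.
Strategy 2 real return: 1.1218/1.066 − 1 = 5.2345%.
Difference: 3.6178 − 5.2345 = -1.6167 pp.

-1.617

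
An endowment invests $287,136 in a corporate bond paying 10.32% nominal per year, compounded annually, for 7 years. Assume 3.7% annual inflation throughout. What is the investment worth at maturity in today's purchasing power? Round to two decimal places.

Nominal value at maturity: $287,136 × (1 + 10.32%)^7 ≈ $571,041.17.
Price-level factor over 7 years: (1 + 3.7%)^7 ≈ 1.2895889249.
The maturity value deflated by that factor is the answer in today's purchasing power.

$442,808.68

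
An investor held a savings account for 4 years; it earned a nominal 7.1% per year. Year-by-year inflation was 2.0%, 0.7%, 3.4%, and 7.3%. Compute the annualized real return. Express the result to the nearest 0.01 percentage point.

3.66%

Cumulative inflation factor: 1.020 × 1.007 × 1.034 × 1.073 ≈ 1.13959.
Nominal growth factor: 1.31570. Real growth factor = 1.31570 / 1.13959 ≈ 1.15454.
Annualized: 1.15454^(1/4) − 1 ≈ 0.03658.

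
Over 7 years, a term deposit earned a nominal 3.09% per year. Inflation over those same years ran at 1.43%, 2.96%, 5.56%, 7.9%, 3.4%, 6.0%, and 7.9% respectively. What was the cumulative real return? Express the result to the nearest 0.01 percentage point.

-12.03%

Cumulative inflation factor: 1.0143 × 1.0296 × 1.0556 × 1.079 × 1.034 × 1.060 × 1.079 ≈ 1.40671.
Nominal growth factor: 1.23742. Real growth factor = 1.23742 / 1.40671 ≈ 0.87965.
Total real return ≈ -12.0345%.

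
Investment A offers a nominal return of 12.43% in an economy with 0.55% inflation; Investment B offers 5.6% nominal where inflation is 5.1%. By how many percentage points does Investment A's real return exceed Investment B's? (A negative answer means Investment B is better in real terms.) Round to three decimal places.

11.339

Investment A real return: 1.1243/1.0055 − 1 = 11.8150%.
Investment B real return: 1.056/1.051 − 1 = 0.4757%.
Difference: 11.8150 − 0.4757 = 11.3393 pp.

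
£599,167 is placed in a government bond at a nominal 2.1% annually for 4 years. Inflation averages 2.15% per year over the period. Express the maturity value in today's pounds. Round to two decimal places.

£597,994.75

Nominal value at maturity: £599,167 × (1 + 2.1%)^4 ≈ £651,104.74.
Price-level factor over 4 years: (1 + 2.15%)^4 ≈ 1.0888134672.
Dividing the nominal maturity value by the price-level factor gives the value in today's money.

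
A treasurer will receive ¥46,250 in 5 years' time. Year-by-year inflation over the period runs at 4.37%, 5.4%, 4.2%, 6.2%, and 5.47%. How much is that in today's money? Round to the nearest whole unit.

Price-level factor over 5 years: 1.0437 × 1.054 × 1.042 × 1.062 × 1.0547 ≈ 1.2839185574.
Purchasing power today: ¥46,250 divided by that factor.

¥36,023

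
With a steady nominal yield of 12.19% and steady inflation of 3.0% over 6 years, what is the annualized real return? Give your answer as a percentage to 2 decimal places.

8.92%

With constant rates the annual real return is the same each year: (1+12.19%)/(1+3.0%) − 1 = 0.08922.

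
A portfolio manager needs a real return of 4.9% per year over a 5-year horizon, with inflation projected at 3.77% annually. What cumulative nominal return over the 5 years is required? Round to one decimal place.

52.8%

Required annual nominal rate: (1+4.9%)(1+3.77%) − 1 = 8.85473%.
Cumulative over 5 years: (1 + 0.0885473)^5 − 1 ≈ 0.52840.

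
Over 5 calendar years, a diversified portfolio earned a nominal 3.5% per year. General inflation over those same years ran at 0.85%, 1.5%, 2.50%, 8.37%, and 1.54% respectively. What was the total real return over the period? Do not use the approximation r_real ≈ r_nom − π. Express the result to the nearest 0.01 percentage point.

2.87%

Cumulative inflation factor: 1.0085 × 1.015 × 1.0250 × 1.0837 × 1.0154 ≈ 1.15455.
Nominal growth factor: 1.18769. Real growth factor = 1.18769 / 1.15455 ≈ 1.02870.
Total real return ≈ 2.8702%.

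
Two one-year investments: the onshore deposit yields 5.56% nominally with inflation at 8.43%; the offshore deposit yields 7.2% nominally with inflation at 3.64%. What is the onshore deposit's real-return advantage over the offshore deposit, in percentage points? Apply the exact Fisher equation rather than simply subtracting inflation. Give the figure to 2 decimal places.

The onshore deposit real return: 1.0556/1.0843 − 1 = -2.647%.
The offshore deposit real return: 1.072/1.0364 − 1 = 3.435%.
Difference: -2.647 − 3.435 = -6.082 pp.

-6.08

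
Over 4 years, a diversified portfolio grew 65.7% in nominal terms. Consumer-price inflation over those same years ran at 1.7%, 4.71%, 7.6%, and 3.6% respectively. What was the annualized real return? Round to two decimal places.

8.70%

Cumulative inflation factor: 1.017 × 1.0471 × 1.076 × 1.036 ≈ 1.18708.
Nominal growth factor: 1.65700. Real growth factor = 1.65700 / 1.18708 ≈ 1.39586.
Annualized: 1.39586^(1/4) − 1 ≈ 0.08695.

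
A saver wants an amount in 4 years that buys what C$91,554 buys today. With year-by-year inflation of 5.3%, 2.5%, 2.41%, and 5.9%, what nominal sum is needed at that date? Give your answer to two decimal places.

C$107,168.68

Cumulative price-level factor: 1.053 × 1.025 × 1.0241 × 1.059 ≈ 1.1705515997.
Multiplying C$91,554 by the price-level factor gives the future nominal sum.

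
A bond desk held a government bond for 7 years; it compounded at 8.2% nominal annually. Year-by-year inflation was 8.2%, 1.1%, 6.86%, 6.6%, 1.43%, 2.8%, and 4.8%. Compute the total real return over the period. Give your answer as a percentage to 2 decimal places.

27.50%

Cumulative inflation factor: 1.082 × 1.011 × 1.0686 × 1.066 × 1.0143 × 1.028 × 1.048 ≈ 1.36167.
Nominal growth factor: 1.73616. Real growth factor = 1.73616 / 1.36167 ≈ 1.27503.
Total real return ≈ 27.5027%.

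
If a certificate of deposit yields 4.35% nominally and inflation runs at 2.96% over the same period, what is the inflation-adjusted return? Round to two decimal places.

Real return via the Fisher equation: (1 + 4.35%)/(1 + 2.96%) − 1 = 1.0435/1.0296 − 1 ≈ 0.01350.

1.35%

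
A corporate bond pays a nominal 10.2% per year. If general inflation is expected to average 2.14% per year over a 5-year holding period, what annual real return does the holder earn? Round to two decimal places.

7.89%

With constant rates the annual real return is the same each year: (1+10.2%)/(1+2.14%) − 1 = 0.07891.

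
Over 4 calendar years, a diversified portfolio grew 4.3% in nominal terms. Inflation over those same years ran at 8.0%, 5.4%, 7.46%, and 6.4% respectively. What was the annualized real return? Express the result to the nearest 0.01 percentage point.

-5.39%

Cumulative inflation factor: 1.080 × 1.054 × 1.0746 × 1.064 ≈ 1.30153.
Nominal growth factor: 1.04300. Real growth factor = 1.04300 / 1.30153 ≈ 0.80137.
Annualized: 0.80137^(1/4) − 1 ≈ -0.05385.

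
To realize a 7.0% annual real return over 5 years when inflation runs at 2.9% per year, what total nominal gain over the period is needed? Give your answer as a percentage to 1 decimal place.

Required annual nominal rate: (1+7.0%)(1+2.9%) − 1 = 10.103%.
Cumulative over 5 years: (1 + 0.10103)^5 − 1 ≈ 0.61806.

61.8%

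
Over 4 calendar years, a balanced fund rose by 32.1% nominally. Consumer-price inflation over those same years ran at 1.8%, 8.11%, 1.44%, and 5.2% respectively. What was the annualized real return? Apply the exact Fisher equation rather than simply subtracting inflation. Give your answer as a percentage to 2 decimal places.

Cumulative inflation factor: 1.018 × 1.0811 × 1.0144 × 1.052 ≈ 1.17446.
Nominal growth factor: 1.32100. Real growth factor = 1.32100 / 1.17446 ≈ 1.12477.
Annualized: 1.12477^(1/4) − 1 ≈ 0.02983.

2.98%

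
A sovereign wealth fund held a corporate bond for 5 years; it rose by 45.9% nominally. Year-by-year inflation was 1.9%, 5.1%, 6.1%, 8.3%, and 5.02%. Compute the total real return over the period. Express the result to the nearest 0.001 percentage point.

Cumulative inflation factor: 1.019 × 1.051 × 1.061 × 1.083 × 1.0502 ≈ 1.29239.
Nominal growth factor: 1.45900. Real growth factor = 1.45900 / 1.29239 ≈ 1.12892.
Total real return ≈ 12.8918%.

12.892%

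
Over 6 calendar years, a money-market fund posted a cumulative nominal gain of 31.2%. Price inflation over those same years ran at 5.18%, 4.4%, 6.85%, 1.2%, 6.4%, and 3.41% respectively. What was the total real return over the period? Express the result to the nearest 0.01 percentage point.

Cumulative inflation factor: 1.0518 × 1.044 × 1.0685 × 1.012 × 1.064 × 1.0341 ≈ 1.30645.
Nominal growth factor: 1.31200. Real growth factor = 1.31200 / 1.30645 ≈ 1.00425.
Total real return ≈ 0.4248%.

0.42%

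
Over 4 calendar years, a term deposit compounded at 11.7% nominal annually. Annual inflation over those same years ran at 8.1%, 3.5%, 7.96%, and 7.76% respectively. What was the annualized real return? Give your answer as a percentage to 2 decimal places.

4.58%

Cumulative inflation factor: 1.081 × 1.035 × 1.0796 × 1.0776 ≈ 1.30163.
Nominal growth factor: 1.55673. Real growth factor = 1.55673 / 1.30163 ≈ 1.19599.
Annualized: 1.19599^(1/4) − 1 ≈ 0.04576.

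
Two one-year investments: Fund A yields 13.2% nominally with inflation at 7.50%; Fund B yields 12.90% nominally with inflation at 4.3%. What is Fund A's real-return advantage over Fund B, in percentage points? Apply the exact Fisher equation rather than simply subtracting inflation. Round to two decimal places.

-2.94

Fund A real return: 1.132/1.0750 − 1 = 5.302%.
Fund B real return: 1.1290/1.043 − 1 = 8.245%.
Difference: 5.302 − 8.245 = -2.943 pp.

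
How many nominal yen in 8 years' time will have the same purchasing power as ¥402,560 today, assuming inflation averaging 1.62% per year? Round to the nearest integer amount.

Cumulative price-level factor: (1+1.62%)^8 ≈ 1.1371912898.
The nominal amount required is ¥402,560 scaled up by that factor.

¥457,788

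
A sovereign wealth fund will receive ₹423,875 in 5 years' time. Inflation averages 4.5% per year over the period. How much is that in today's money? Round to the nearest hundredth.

Price-level factor over 5 years: (1 + 4.5%)^5 ≈ 1.2461819377.
Purchasing power today: ₹423,875 divided by that factor.

₹340,138.94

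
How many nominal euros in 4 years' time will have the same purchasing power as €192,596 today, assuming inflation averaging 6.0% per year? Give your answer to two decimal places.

€243,148.01

Cumulative price-level factor: (1+6.0%)^4 = 1.26247696.
The nominal amount required is €192,596 scaled up by that factor.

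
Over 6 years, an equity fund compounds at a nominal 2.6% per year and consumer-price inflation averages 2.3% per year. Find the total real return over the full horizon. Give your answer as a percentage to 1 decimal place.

The annual real rate is (1+2.6%)/(1+2.3%) − 1 = 0.2933%.
Compounded over 6 years: (1 + 0.002933)^6 − 1 ≈ 0.01772.

1.8%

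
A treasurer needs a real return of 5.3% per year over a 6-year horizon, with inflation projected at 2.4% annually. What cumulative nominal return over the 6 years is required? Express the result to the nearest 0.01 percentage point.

57.17%

Required annual nominal rate: (1+5.3%)(1+2.4%) − 1 = 7.8272%.
Cumulative over 6 years: (1 + 0.078272)^6 − 1 ≈ 0.57170.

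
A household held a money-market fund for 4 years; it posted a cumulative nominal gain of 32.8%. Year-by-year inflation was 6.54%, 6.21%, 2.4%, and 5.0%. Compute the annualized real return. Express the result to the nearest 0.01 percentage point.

Cumulative inflation factor: 1.0654 × 1.0621 × 1.024 × 1.050 ≈ 1.21665.
Nominal growth factor: 1.32800. Real growth factor = 1.32800 / 1.21665 ≈ 1.09152.
Annualized: 1.09152^(1/4) − 1 ≈ 0.02213.

2.21%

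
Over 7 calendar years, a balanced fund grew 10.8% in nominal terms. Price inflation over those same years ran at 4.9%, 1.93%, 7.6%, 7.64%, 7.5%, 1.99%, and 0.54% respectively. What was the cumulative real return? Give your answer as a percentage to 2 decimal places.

-18.83%

Cumulative inflation factor: 1.049 × 1.0193 × 1.076 × 1.0764 × 1.075 × 1.0199 × 1.0054 ≈ 1.36511.
Nominal growth factor: 1.10800. Real growth factor = 1.10800 / 1.36511 ≈ 0.81165.
Total real return ≈ -18.8345%.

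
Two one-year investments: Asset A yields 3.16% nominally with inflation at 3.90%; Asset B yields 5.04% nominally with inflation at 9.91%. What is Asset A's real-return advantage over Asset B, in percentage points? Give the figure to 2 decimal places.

3.72

Asset A real return: 1.0316/1.0390 − 1 = -0.712%.
Asset B real return: 1.0504/1.0991 − 1 = -4.431%.
Difference: -0.712 − (-4.431) = 3.719 pp.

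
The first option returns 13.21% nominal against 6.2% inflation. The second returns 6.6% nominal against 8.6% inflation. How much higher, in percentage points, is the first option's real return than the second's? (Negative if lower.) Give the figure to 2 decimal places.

The first option real return: 1.1321/1.062 − 1 = 6.601%.
The second real return: 1.066/1.086 − 1 = -1.842%.
Difference: 6.601 − (-1.842) = 8.443 pp.

8.44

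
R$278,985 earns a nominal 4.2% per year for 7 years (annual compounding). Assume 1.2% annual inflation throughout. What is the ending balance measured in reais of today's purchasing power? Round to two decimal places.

R$342,287.70

Nominal value at maturity: R$278,985 × (1 + 4.2%)^7 ≈ R$372,095.90.
Price-level factor over 7 years: (1 + 1.2%)^7 ≈ 1.0870852110.
The maturity value deflated by that factor is the answer in today's purchasing power.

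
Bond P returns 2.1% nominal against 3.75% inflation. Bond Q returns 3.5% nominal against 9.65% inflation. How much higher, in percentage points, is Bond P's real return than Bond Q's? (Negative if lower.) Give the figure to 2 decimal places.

4.02

Bond P real return: 1.021/1.0375 − 1 = -1.590%.
Bond Q real return: 1.035/1.0965 − 1 = -5.609%.
Difference: -1.590 − (-5.609) = 4.019 pp.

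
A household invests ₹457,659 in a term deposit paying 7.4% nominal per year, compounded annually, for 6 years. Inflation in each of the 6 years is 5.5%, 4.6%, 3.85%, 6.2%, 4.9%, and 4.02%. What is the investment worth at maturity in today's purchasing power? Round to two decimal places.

₹528,883.72

Nominal value at maturity: ₹457,659 × (1 + 7.4%)^6 ≈ ₹702,372.82.
Price-level factor over 6 years: 1.055 × 1.046 × 1.0385 × 1.062 × 1.049 × 1.0402 ≈ 1.3280288185.
The maturity value deflated by that factor is the answer in today's purchasing power.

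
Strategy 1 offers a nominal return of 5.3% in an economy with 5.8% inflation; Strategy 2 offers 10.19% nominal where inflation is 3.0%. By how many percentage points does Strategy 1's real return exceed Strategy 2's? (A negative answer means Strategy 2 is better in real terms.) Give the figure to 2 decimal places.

-7.45

Strategy 1 real return: 1.053/1.058 − 1 = -0.473%.
Strategy 2 real return: 1.1019/1.030 − 1 = 6.981%.
Difference: -0.473 − 6.981 = -7.454 pp.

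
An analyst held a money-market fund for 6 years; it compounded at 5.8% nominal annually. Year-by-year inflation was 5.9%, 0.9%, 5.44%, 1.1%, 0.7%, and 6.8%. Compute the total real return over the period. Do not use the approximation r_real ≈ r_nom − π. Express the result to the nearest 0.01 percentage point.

Cumulative inflation factor: 1.059 × 1.009 × 1.0544 × 1.011 × 1.007 × 1.068 ≈ 1.22502.
Nominal growth factor: 1.40254. Real growth factor = 1.40254 / 1.22502 ≈ 1.14491.
Total real return ≈ 14.4905%.

14.49%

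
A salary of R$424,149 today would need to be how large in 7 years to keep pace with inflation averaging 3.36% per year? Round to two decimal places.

Cumulative price-level factor: (1+3.36%)^7 ≈ 1.2602813357.
Multiplying R$424,149 by the price-level factor gives the future nominal sum.

R$534,547.07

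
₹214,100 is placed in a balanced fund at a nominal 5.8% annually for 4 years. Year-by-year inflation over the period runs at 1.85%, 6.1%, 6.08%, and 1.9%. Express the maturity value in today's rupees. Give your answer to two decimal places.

Nominal value at maturity: ₹214,100 × (1 + 5.8%)^4 ≈ ₹268,262.11.
Price-level factor over 4 years: 1.0185 × 1.061 × 1.0608 × 1.019 ≈ 1.1681109963.
The maturity value deflated by that factor is the answer in today's purchasing power.

₹229,654.64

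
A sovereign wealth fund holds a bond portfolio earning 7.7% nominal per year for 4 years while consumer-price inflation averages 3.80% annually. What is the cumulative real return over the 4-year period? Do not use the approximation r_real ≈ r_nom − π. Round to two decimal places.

The annual real rate is (1+7.7%)/(1+3.80%) − 1 = 3.7572%.
Compounded over 4 years: (1 + 0.037572)^4 − 1 ≈ 0.15897.

15.90%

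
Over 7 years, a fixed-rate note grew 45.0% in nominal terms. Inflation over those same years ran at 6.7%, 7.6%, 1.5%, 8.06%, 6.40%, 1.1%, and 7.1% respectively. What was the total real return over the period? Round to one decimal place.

Cumulative inflation factor: 1.067 × 1.076 × 1.015 × 1.0806 × 1.0640 × 1.011 × 1.071 ≈ 1.45074.
Nominal growth factor: 1.45000. Real growth factor = 1.45000 / 1.45074 ≈ 0.99949.
Total real return ≈ -0.0511%.

-0.1%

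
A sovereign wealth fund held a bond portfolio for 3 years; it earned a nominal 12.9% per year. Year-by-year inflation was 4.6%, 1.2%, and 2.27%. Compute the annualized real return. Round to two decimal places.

Cumulative inflation factor: 1.046 × 1.012 × 1.0227 ≈ 1.08258.
Nominal growth factor: 1.43907. Real growth factor = 1.43907 / 1.08258 ≈ 1.32930.
Annualized: 1.32930^(1/3) − 1 ≈ 0.09953.

9.95%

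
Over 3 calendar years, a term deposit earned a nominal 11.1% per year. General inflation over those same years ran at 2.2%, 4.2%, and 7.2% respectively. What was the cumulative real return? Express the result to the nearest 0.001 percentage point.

Cumulative inflation factor: 1.022 × 1.042 × 1.072 ≈ 1.14160.
Nominal growth factor: 1.37133. Real growth factor = 1.37133 / 1.14160 ≈ 1.20124.
Total real return ≈ 20.1237%.

20.124%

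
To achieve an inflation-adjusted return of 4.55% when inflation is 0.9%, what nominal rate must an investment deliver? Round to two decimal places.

By the Fisher equation, 1 + r_nom = (1 + 4.55%)(1 + 0.9%) = 1.0455 × 1.009 = 1.0549095.
So r_nom = 5.49095%.

5.49%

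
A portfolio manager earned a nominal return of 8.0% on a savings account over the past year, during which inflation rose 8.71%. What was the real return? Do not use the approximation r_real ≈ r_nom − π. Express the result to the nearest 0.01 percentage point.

Real return via the Fisher equation: (1 + 8.0%)/(1 + 8.71%) − 1 = 1.080/1.0871 − 1 ≈ -0.00653.

-0.65%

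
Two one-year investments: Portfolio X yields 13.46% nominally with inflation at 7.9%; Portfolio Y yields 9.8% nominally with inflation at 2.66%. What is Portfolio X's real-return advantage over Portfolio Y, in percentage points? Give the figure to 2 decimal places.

-1.80

Portfolio X real return: 1.1346/1.079 − 1 = 5.153%.
Portfolio Y real return: 1.098/1.0266 − 1 = 6.955%.
Difference: 5.153 − 6.955 = -1.802 pp.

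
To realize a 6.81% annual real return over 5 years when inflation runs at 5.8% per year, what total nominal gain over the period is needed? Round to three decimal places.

84.284%

Required annual nominal rate: (1+6.81%)(1+5.8%) − 1 = 13.00498%.
Cumulative over 5 years: (1 + 0.1300498)^5 − 1 ≈ 0.84284.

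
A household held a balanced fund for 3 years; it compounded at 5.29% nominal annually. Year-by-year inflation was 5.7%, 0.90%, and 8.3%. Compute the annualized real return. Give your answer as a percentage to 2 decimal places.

0.35%

Cumulative inflation factor: 1.057 × 1.0090 × 1.083 ≈ 1.15503.
Nominal growth factor: 1.16724. Real growth factor = 1.16724 / 1.15503 ≈ 1.01057.
Annualized: 1.01057^(1/3) − 1 ≈ 0.00351.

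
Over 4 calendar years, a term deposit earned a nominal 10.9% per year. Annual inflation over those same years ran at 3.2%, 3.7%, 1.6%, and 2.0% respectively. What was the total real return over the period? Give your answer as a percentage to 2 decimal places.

Cumulative inflation factor: 1.032 × 1.037 × 1.016 × 1.020 ≈ 1.10905.
Nominal growth factor: 1.51261. Real growth factor = 1.51261 / 1.10905 ≈ 1.36387.
Total real return ≈ 36.3873%.

36.39%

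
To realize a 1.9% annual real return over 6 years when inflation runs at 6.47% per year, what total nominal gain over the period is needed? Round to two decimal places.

Required annual nominal rate: (1+1.9%)(1+6.47%) − 1 = 8.49293%.
Cumulative over 6 years: (1 + 0.0849293)^6 − 1 ≈ 0.63083.

63.08%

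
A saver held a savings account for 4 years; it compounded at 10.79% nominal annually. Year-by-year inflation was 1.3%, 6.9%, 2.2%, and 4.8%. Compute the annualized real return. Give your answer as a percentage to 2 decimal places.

Cumulative inflation factor: 1.013 × 1.069 × 1.022 × 1.048 ≈ 1.15984.
Nominal growth factor: 1.50661. Real growth factor = 1.50661 / 1.15984 ≈ 1.29898.
Annualized: 1.29898^(1/4) − 1 ≈ 0.06758.

6.76%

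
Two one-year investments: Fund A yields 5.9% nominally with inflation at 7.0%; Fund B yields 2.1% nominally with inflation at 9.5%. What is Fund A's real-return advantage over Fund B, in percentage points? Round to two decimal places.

Fund A real return: 1.059/1.070 − 1 = -1.028%.
Fund B real return: 1.021/1.095 − 1 = -6.758%.
Difference: -1.028 − (-6.758) = 5.730 pp.

5.73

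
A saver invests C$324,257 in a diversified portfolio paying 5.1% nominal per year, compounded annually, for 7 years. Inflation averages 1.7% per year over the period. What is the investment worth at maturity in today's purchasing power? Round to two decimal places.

C$408,189.38

Nominal value at maturity: C$324,257 × (1 + 5.1%)^7 ≈ C$459,312.61.
Price-level factor over 7 years: (1 + 1.7%)^7 ≈ 1.1252439082.
Dividing the nominal maturity value by the price-level factor gives the value in today's money.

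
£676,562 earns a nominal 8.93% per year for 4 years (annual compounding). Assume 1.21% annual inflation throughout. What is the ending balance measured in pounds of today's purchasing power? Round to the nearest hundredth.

£907,828.72

Nominal value at maturity: £676,562 × (1 + 8.93%)^4 ≈ £952,571.57.
Price-level factor over 4 years: (1 + 1.21%)^4 ≈ 1.0492855677.
The maturity value deflated by that factor is the answer in today's purchasing power.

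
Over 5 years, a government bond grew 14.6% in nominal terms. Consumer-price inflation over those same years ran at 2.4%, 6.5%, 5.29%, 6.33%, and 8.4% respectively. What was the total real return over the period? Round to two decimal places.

-13.41%

Cumulative inflation factor: 1.024 × 1.065 × 1.0529 × 1.0633 × 1.084 ≈ 1.32349.
Nominal growth factor: 1.14600. Real growth factor = 1.14600 / 1.32349 ≈ 0.86589.
Total real return ≈ -13.4110%.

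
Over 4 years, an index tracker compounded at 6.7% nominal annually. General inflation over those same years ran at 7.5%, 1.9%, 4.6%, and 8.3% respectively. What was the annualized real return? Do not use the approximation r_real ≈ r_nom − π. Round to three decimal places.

Cumulative inflation factor: 1.075 × 1.019 × 1.046 × 1.083 ≈ 1.24092.
Nominal growth factor: 1.29616. Real growth factor = 1.29616 / 1.24092 ≈ 1.04452.
Annualized: 1.04452^(1/4) − 1 ≈ 0.01095.

1.095%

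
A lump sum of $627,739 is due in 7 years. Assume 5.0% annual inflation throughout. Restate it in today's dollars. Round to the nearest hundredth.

Price-level factor over 7 years: (1 + 5.0%)^7 ≈ 1.4071004227.
Purchasing power today: $627,739 divided by that factor.

$446,122.39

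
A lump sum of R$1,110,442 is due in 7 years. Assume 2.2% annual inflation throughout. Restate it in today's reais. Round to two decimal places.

R$953,541.52

Price-level factor over 7 years: (1 + 2.2%)^7 ≈ 1.1645449880.
Purchasing power today: R$1,110,442 divided by that factor.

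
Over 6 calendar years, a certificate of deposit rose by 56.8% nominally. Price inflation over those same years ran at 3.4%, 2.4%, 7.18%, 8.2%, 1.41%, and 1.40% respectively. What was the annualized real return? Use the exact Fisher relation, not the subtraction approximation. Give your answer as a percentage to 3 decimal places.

3.676%

Cumulative inflation factor: 1.034 × 1.024 × 1.0718 × 1.082 × 1.0141 × 1.0140 ≈ 1.26264.
Nominal growth factor: 1.56800. Real growth factor = 1.56800 / 1.26264 ≈ 1.24184.
Annualized: 1.24184^(1/6) − 1 ≈ 0.03676.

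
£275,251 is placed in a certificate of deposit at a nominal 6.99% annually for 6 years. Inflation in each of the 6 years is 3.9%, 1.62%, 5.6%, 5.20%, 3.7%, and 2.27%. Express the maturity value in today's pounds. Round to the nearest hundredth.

Nominal value at maturity: £275,251 × (1 + 6.99%)^6 ≈ £412,845.95.
Price-level factor over 6 years: 1.039 × 1.0162 × 1.056 × 1.0520 × 1.037 × 1.0227 ≈ 1.2439456579.
The maturity value deflated by that factor is the answer in today's purchasing power.

£331,884.23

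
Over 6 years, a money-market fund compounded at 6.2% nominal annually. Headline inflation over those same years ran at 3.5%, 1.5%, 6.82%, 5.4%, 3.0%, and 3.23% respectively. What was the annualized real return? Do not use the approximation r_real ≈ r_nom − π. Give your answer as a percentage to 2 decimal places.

2.22%

Cumulative inflation factor: 1.035 × 1.015 × 1.0682 × 1.054 × 1.030 × 1.0323 ≈ 1.25760.
Nominal growth factor: 1.43465. Real growth factor = 1.43465 / 1.25760 ≈ 1.14079.
Annualized: 1.14079^(1/6) − 1 ≈ 0.02220.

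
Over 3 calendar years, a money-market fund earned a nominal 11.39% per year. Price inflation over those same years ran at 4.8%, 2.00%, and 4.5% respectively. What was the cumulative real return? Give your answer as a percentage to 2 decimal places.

Cumulative inflation factor: 1.048 × 1.0200 × 1.045 ≈ 1.11706.
Nominal growth factor: 1.38210. Real growth factor = 1.38210 / 1.11706 ≈ 1.23726.
Total real return ≈ 23.7260%.

23.73%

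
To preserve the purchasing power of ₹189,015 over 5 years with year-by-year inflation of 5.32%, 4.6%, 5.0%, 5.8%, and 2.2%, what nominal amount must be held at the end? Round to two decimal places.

Cumulative price-level factor: 1.0532 × 1.046 × 1.050 × 1.058 × 1.022 ≈ 1.2507439117.
The nominal amount required is ₹189,015 scaled up by that factor.

₹236,409.36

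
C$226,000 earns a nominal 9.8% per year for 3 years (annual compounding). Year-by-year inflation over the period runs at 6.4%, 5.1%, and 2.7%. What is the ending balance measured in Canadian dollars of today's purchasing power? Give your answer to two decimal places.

Nominal value at maturity: C$226,000 × (1 + 9.8%)^3 ≈ C$299,168.22.
Price-level factor over 3 years: 1.064 × 1.051 × 1.027 = 1.148457128.
Dividing the nominal maturity value by the price-level factor gives the value in today's money.

C$260,495.77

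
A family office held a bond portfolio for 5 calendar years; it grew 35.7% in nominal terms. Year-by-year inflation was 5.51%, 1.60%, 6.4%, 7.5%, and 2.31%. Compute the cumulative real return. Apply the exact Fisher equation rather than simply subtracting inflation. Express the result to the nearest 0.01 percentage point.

8.17%

Cumulative inflation factor: 1.0551 × 1.0160 × 1.064 × 1.075 × 1.0231 ≈ 1.25446.
Nominal growth factor: 1.35700. Real growth factor = 1.35700 / 1.25446 ≈ 1.08174.
Total real return ≈ 8.1744%.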